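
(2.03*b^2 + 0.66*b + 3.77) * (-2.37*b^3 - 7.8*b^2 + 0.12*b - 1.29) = -4.8111*b^5 - 17.3982*b^4 - 13.8393*b^3 - 31.9455*b^2 - 0.399*b - 4.8633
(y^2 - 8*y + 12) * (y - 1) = y^3 - 9*y^2 + 20*y - 12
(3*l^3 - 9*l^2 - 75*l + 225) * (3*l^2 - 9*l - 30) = 9*l^5 - 54*l^4 - 234*l^3 + 1620*l^2 + 225*l - 6750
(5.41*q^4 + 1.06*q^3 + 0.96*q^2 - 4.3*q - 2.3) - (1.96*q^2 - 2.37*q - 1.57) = 5.41*q^4 + 1.06*q^3 - 1.0*q^2 - 1.93*q - 0.73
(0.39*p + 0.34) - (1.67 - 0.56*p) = 0.95*p - 1.33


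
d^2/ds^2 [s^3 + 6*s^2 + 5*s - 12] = 6*s + 12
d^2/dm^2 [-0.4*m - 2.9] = 0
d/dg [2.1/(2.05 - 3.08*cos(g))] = -6.468*sin(g)/(3.08*cos(g) - 2.05)^2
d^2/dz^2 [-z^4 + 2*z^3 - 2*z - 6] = 12*z*(1 - z)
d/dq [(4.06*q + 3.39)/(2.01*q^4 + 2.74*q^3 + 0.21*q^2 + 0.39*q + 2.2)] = (-24.4818*q^4 - 49.5044*q^3 - 28.7184*q^2 - 1.4238*q + 7.6099)/(4.0401*q^8 + 11.0148*q^7 + 8.3518*q^6 + 2.7186*q^5 + 11.0253*q^4 + 12.2198*q^3 + 1.0761*q^2 + 1.716*q + 4.84)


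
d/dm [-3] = 0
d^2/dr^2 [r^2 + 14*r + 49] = 2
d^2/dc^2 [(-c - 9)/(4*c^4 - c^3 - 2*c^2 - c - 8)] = 2*((c + 9)*(-16*c^3 + 3*c^2 + 4*c + 1)^2 + (16*c^3 - 3*c^2 - 4*c - (c + 9)*(-24*c^2 + 3*c + 2) - 1)*(-4*c^4 + c^3 + 2*c^2 + c + 8))/(-4*c^4 + c^3 + 2*c^2 + c + 8)^3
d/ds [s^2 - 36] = 2*s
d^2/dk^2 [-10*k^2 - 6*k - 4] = -20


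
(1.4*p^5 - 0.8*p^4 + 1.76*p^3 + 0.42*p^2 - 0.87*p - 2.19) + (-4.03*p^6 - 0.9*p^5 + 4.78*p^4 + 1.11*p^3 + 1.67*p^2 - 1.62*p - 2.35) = -4.03*p^6 + 0.5*p^5 + 3.98*p^4 + 2.87*p^3 + 2.09*p^2 - 2.49*p - 4.54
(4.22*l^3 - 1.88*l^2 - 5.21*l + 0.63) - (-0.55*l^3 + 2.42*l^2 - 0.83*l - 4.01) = 4.77*l^3 - 4.3*l^2 - 4.38*l + 4.64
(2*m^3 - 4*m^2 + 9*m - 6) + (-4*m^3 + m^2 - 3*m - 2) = -2*m^3 - 3*m^2 + 6*m - 8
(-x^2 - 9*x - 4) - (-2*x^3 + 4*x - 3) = 2*x^3 - x^2 - 13*x - 1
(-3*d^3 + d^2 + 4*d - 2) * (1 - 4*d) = 12*d^4 - 7*d^3 - 15*d^2 + 12*d - 2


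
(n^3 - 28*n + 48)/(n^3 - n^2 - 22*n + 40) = (n + 6)/(n + 5)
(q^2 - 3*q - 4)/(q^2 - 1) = (q - 4)/(q - 1)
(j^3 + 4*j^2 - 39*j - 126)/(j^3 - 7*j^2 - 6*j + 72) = (j + 7)/(j - 4)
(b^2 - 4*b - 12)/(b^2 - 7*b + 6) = (b + 2)/(b - 1)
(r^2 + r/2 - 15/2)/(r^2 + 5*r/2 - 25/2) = (r + 3)/(r + 5)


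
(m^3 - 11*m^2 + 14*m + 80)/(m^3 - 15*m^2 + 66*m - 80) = (m + 2)/(m - 2)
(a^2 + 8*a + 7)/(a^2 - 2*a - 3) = (a + 7)/(a - 3)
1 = 1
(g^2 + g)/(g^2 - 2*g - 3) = g/(g - 3)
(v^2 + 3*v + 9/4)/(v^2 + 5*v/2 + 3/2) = (v + 3/2)/(v + 1)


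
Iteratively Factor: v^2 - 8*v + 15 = (v - 3)*(v - 5)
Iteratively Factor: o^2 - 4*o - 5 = (o + 1)*(o - 5)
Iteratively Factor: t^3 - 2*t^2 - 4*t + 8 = (t - 2)*(t^2 - 4) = (t - 2)*(t + 2)*(t - 2)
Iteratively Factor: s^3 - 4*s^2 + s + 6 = (s - 3)*(s^2 - s - 2) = (s - 3)*(s - 2)*(s + 1)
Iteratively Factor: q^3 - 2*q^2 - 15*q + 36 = (q - 3)*(q^2 + q - 12) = (q - 3)*(q + 4)*(q - 3)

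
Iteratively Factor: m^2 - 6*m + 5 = (m - 1)*(m - 5)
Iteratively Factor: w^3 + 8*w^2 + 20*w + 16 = (w + 2)*(w^2 + 6*w + 8) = (w + 2)^2*(w + 4)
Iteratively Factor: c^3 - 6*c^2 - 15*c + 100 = (c + 4)*(c^2 - 10*c + 25) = (c - 5)*(c + 4)*(c - 5)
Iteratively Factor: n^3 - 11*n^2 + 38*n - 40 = (n - 5)*(n^2 - 6*n + 8) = (n - 5)*(n - 2)*(n - 4)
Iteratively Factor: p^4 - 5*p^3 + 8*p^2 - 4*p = (p - 2)*(p^3 - 3*p^2 + 2*p) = (p - 2)^2*(p^2 - p) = p*(p - 2)^2*(p - 1)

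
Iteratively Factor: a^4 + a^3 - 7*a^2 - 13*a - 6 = (a + 1)*(a^3 - 7*a - 6) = (a + 1)^2*(a^2 - a - 6) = (a + 1)^2*(a + 2)*(a - 3)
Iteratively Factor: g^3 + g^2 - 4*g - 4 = (g + 2)*(g^2 - g - 2) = (g - 2)*(g + 2)*(g + 1)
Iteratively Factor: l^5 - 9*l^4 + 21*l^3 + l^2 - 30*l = (l)*(l^4 - 9*l^3 + 21*l^2 + l - 30) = l*(l + 1)*(l^3 - 10*l^2 + 31*l - 30) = l*(l - 5)*(l + 1)*(l^2 - 5*l + 6) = l*(l - 5)*(l - 3)*(l + 1)*(l - 2)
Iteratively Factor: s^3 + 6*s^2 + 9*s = (s + 3)*(s^2 + 3*s) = (s + 3)^2*(s)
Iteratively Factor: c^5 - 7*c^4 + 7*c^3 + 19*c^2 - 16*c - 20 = (c - 2)*(c^4 - 5*c^3 - 3*c^2 + 13*c + 10) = (c - 5)*(c - 2)*(c^3 - 3*c - 2) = (c - 5)*(c - 2)*(c + 1)*(c^2 - c - 2) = (c - 5)*(c - 2)^2*(c + 1)*(c + 1)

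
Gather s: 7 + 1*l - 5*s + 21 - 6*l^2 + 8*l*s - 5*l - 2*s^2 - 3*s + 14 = -6*l^2 - 4*l - 2*s^2 + s*(8*l - 8) + 42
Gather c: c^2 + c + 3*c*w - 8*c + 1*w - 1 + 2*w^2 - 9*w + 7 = c^2 + c*(3*w - 7) + 2*w^2 - 8*w + 6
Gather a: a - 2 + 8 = a + 6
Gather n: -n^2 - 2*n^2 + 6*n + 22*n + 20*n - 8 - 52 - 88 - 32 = -3*n^2 + 48*n - 180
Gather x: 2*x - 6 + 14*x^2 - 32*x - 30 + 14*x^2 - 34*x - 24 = 28*x^2 - 64*x - 60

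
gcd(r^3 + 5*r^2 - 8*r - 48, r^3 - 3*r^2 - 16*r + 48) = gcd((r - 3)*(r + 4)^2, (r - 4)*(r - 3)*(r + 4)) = r^2 + r - 12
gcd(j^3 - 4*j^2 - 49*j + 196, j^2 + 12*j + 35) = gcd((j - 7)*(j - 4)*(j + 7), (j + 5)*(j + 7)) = j + 7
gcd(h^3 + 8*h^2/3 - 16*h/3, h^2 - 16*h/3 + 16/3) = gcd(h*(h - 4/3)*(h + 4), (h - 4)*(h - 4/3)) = h - 4/3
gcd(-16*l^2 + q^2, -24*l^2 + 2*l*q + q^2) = -4*l + q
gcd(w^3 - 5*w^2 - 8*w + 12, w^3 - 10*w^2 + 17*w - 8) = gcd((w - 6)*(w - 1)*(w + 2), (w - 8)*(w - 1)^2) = w - 1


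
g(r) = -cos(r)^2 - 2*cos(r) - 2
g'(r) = 2*sin(r)*cos(r) + 2*sin(r)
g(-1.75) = -1.68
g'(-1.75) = -1.62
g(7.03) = -4.01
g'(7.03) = 2.36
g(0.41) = -4.68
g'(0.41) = 1.53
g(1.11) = -3.09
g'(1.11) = 2.59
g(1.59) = -1.96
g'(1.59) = 1.96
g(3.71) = -1.02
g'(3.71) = -0.17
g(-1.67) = -1.81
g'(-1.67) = -1.79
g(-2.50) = -1.04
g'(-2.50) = -0.24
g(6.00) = -4.84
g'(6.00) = -1.10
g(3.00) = -1.00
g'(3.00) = 0.00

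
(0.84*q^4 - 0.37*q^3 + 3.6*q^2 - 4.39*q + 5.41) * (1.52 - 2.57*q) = -2.1588*q^5 + 2.2277*q^4 - 9.8144*q^3 + 16.7543*q^2 - 20.5765*q + 8.2232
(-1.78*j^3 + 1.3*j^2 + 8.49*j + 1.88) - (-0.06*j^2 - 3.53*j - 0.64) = -1.78*j^3 + 1.36*j^2 + 12.02*j + 2.52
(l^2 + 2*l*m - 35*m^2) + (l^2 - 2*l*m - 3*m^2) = 2*l^2 - 38*m^2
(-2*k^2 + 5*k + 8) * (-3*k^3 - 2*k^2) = 6*k^5 - 11*k^4 - 34*k^3 - 16*k^2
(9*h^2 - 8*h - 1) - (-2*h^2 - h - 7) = 11*h^2 - 7*h + 6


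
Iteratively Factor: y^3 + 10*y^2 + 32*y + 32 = (y + 4)*(y^2 + 6*y + 8) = (y + 4)^2*(y + 2)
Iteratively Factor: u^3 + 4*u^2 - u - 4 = (u - 1)*(u^2 + 5*u + 4) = (u - 1)*(u + 1)*(u + 4)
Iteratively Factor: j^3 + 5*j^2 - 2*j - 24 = (j - 2)*(j^2 + 7*j + 12) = (j - 2)*(j + 4)*(j + 3)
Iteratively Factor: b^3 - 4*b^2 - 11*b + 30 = (b - 2)*(b^2 - 2*b - 15) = (b - 2)*(b + 3)*(b - 5)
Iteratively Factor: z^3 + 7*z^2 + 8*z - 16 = (z - 1)*(z^2 + 8*z + 16) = (z - 1)*(z + 4)*(z + 4)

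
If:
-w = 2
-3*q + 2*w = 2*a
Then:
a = -3*q/2 - 2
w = -2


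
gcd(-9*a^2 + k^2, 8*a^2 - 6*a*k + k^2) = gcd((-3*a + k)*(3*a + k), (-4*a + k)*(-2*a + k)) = 1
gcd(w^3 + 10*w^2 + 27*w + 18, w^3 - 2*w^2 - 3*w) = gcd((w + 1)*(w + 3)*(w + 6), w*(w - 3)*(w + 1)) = w + 1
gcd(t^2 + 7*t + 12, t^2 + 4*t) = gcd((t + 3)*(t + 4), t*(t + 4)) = t + 4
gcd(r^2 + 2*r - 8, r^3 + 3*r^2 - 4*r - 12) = r - 2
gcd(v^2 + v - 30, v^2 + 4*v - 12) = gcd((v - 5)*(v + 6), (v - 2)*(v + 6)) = v + 6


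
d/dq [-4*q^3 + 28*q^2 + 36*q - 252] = -12*q^2 + 56*q + 36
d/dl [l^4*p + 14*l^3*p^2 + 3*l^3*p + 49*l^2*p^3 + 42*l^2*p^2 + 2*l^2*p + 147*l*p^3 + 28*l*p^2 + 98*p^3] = p*(4*l^3 + 42*l^2*p + 9*l^2 + 98*l*p^2 + 84*l*p + 4*l + 147*p^2 + 28*p)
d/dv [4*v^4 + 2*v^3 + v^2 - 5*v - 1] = 16*v^3 + 6*v^2 + 2*v - 5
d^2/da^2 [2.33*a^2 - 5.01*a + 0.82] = 4.66000000000000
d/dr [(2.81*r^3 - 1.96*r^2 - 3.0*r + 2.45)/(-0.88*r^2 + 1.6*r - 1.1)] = (-2.4728*r^4 + 8.992*r^3 - 15.049*r^2 + 8.624*r - 0.62)/(0.7744*r^4 - 2.816*r^3 + 4.496*r^2 - 3.52*r + 1.21)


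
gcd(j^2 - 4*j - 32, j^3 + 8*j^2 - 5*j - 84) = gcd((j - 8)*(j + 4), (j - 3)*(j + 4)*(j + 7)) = j + 4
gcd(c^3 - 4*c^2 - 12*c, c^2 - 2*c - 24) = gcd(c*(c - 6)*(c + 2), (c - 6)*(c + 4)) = c - 6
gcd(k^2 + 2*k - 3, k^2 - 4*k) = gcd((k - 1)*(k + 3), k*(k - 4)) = 1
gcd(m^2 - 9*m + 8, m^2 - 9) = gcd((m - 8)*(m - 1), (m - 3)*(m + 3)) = 1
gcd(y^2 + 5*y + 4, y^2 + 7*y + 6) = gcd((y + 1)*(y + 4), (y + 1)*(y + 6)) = y + 1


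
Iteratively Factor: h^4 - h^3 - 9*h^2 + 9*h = (h - 3)*(h^3 + 2*h^2 - 3*h) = h*(h - 3)*(h^2 + 2*h - 3) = h*(h - 3)*(h + 3)*(h - 1)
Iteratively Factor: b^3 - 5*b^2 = (b - 5)*(b^2) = b*(b - 5)*(b)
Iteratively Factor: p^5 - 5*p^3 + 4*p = (p - 2)*(p^4 + 2*p^3 - p^2 - 2*p) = (p - 2)*(p - 1)*(p^3 + 3*p^2 + 2*p) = p*(p - 2)*(p - 1)*(p^2 + 3*p + 2) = p*(p - 2)*(p - 1)*(p + 1)*(p + 2)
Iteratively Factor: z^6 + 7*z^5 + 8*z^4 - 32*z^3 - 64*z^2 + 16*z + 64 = (z + 4)*(z^5 + 3*z^4 - 4*z^3 - 16*z^2 + 16) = (z - 1)*(z + 4)*(z^4 + 4*z^3 - 16*z - 16) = (z - 2)*(z - 1)*(z + 4)*(z^3 + 6*z^2 + 12*z + 8) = (z - 2)*(z - 1)*(z + 2)*(z + 4)*(z^2 + 4*z + 4) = (z - 2)*(z - 1)*(z + 2)^2*(z + 4)*(z + 2)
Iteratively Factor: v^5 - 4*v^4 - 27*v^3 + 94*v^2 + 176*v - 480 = (v - 5)*(v^4 + v^3 - 22*v^2 - 16*v + 96) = (v - 5)*(v + 3)*(v^3 - 2*v^2 - 16*v + 32) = (v - 5)*(v + 3)*(v + 4)*(v^2 - 6*v + 8) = (v - 5)*(v - 4)*(v + 3)*(v + 4)*(v - 2)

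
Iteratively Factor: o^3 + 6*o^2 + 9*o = (o)*(o^2 + 6*o + 9) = o*(o + 3)*(o + 3)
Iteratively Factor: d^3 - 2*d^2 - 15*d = (d)*(d^2 - 2*d - 15) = d*(d + 3)*(d - 5)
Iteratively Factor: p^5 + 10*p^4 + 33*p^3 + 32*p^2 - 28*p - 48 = (p + 2)*(p^4 + 8*p^3 + 17*p^2 - 2*p - 24) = (p + 2)*(p + 3)*(p^3 + 5*p^2 + 2*p - 8) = (p + 2)^2*(p + 3)*(p^2 + 3*p - 4) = (p + 2)^2*(p + 3)*(p + 4)*(p - 1)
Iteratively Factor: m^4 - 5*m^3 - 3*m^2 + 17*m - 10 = (m - 1)*(m^3 - 4*m^2 - 7*m + 10) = (m - 1)^2*(m^2 - 3*m - 10) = (m - 1)^2*(m + 2)*(m - 5)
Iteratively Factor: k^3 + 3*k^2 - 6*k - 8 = (k + 4)*(k^2 - k - 2) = (k + 1)*(k + 4)*(k - 2)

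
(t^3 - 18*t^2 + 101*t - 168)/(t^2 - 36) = (t^3 - 18*t^2 + 101*t - 168)/(t^2 - 36)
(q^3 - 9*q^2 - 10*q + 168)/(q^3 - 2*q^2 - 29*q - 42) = (q^2 - 2*q - 24)/(q^2 + 5*q + 6)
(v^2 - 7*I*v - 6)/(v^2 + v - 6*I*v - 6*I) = (v - I)/(v + 1)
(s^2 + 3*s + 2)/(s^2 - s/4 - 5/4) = 4*(s + 2)/(4*s - 5)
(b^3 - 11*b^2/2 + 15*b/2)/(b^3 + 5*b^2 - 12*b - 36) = b*(2*b - 5)/(2*(b^2 + 8*b + 12))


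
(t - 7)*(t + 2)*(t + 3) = t^3 - 2*t^2 - 29*t - 42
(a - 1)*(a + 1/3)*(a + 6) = a^3 + 16*a^2/3 - 13*a/3 - 2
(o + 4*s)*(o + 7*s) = o^2 + 11*o*s + 28*s^2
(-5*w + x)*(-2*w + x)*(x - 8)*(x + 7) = 10*w^2*x^2 - 10*w^2*x - 560*w^2 - 7*w*x^3 + 7*w*x^2 + 392*w*x + x^4 - x^3 - 56*x^2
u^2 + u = u*(u + 1)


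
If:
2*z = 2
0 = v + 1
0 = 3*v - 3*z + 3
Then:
No Solution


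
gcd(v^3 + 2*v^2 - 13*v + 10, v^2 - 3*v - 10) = 1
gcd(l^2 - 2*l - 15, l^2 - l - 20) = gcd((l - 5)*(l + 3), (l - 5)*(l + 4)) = l - 5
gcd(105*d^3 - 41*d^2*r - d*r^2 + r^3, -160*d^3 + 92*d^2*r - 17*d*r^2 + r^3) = -5*d + r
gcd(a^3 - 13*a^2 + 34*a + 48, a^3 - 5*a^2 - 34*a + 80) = a - 8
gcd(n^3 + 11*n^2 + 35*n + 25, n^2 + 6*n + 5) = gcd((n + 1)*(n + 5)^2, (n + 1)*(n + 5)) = n^2 + 6*n + 5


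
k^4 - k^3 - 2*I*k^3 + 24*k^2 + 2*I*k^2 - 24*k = k*(k - 1)*(k - 6*I)*(k + 4*I)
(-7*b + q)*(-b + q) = 7*b^2 - 8*b*q + q^2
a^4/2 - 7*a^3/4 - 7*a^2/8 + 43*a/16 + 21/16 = (a/2 + 1/2)*(a - 7/2)*(a - 3/2)*(a + 1/2)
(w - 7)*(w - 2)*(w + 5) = w^3 - 4*w^2 - 31*w + 70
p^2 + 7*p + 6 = (p + 1)*(p + 6)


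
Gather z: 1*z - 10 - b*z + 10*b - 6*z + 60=10*b + z*(-b - 5) + 50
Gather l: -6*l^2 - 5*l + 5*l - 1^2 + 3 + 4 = 6 - 6*l^2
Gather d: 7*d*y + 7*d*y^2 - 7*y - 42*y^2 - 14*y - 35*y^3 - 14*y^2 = d*(7*y^2 + 7*y) - 35*y^3 - 56*y^2 - 21*y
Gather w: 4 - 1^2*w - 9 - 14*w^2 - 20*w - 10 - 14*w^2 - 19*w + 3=-28*w^2 - 40*w - 12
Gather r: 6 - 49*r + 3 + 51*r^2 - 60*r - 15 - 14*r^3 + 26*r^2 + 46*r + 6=-14*r^3 + 77*r^2 - 63*r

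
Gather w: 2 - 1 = 1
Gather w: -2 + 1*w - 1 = w - 3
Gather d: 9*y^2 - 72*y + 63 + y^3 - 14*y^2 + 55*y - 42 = y^3 - 5*y^2 - 17*y + 21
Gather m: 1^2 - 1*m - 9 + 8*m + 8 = 7*m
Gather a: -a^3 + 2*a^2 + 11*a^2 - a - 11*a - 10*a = -a^3 + 13*a^2 - 22*a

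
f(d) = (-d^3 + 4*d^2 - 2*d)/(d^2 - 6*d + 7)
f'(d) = (6 - 2*d)*(-d^3 + 4*d^2 - 2*d)/(d^2 - 6*d + 7)^2 + (-3*d^2 + 8*d - 2)/(d^2 - 6*d + 7)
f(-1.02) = 0.51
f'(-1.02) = -0.65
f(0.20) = -0.04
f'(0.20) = -0.13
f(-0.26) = 0.09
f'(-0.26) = -0.43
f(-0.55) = 0.23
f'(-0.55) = -0.53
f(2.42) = -2.65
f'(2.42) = 1.98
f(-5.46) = 4.21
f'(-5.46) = -0.92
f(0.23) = -0.05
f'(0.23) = -0.10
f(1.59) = -244.77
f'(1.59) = 57739.98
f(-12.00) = 10.44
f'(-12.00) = -0.97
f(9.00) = -12.44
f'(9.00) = -0.70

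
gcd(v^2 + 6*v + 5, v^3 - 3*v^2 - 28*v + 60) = v + 5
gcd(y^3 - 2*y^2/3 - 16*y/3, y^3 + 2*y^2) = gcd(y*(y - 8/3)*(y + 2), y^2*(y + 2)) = y^2 + 2*y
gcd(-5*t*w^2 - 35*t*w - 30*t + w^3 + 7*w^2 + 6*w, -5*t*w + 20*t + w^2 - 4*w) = 5*t - w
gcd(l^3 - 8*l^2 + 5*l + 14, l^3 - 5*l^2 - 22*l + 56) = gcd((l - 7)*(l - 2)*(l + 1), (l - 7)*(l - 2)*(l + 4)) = l^2 - 9*l + 14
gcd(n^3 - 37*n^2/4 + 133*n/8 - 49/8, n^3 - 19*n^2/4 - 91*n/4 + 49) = n^2 - 35*n/4 + 49/4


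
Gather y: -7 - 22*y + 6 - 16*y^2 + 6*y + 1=-16*y^2 - 16*y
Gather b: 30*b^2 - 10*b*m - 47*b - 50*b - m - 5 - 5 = 30*b^2 + b*(-10*m - 97) - m - 10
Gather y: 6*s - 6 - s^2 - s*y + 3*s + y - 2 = -s^2 + 9*s + y*(1 - s) - 8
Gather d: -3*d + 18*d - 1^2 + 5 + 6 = 15*d + 10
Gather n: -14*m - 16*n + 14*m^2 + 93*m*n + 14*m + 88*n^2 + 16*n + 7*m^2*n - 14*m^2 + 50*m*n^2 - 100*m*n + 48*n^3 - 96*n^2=48*n^3 + n^2*(50*m - 8) + n*(7*m^2 - 7*m)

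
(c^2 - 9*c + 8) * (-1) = -c^2 + 9*c - 8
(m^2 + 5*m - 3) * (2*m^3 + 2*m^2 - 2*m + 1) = 2*m^5 + 12*m^4 + 2*m^3 - 15*m^2 + 11*m - 3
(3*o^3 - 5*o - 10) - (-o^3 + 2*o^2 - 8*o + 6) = 4*o^3 - 2*o^2 + 3*o - 16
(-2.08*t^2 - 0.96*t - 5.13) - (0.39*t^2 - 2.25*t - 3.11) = -2.47*t^2 + 1.29*t - 2.02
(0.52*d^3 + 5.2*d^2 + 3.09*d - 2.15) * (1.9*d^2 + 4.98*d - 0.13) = 0.988*d^5 + 12.4696*d^4 + 31.6994*d^3 + 10.6272*d^2 - 11.1087*d + 0.2795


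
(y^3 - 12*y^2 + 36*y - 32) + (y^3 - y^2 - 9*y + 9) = 2*y^3 - 13*y^2 + 27*y - 23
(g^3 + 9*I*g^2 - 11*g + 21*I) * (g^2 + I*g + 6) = g^5 + 10*I*g^4 - 14*g^3 + 64*I*g^2 - 87*g + 126*I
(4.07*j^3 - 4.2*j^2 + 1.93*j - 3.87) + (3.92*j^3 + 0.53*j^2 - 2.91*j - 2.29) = 7.99*j^3 - 3.67*j^2 - 0.98*j - 6.16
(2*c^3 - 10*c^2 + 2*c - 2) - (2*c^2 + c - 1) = 2*c^3 - 12*c^2 + c - 1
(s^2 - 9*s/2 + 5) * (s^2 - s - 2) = s^4 - 11*s^3/2 + 15*s^2/2 + 4*s - 10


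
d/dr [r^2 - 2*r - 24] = 2*r - 2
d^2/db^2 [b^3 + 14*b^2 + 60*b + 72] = 6*b + 28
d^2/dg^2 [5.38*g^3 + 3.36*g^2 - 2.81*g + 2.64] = 32.28*g + 6.72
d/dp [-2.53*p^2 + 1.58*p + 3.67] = 1.58 - 5.06*p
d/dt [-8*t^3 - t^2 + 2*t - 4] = -24*t^2 - 2*t + 2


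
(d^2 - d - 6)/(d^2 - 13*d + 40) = (d^2 - d - 6)/(d^2 - 13*d + 40)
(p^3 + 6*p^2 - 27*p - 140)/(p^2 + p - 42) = (p^2 - p - 20)/(p - 6)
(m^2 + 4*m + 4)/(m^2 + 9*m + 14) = (m + 2)/(m + 7)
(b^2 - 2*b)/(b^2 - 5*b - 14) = b*(2 - b)/(-b^2 + 5*b + 14)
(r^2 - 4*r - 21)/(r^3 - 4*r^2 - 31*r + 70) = (r + 3)/(r^2 + 3*r - 10)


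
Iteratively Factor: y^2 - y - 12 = (y + 3)*(y - 4)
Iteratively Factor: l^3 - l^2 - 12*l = (l + 3)*(l^2 - 4*l) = l*(l + 3)*(l - 4)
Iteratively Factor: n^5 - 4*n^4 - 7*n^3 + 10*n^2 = (n - 1)*(n^4 - 3*n^3 - 10*n^2) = n*(n - 1)*(n^3 - 3*n^2 - 10*n) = n*(n - 5)*(n - 1)*(n^2 + 2*n) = n^2*(n - 5)*(n - 1)*(n + 2)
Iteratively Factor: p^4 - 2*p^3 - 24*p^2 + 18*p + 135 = (p - 3)*(p^3 + p^2 - 21*p - 45) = (p - 5)*(p - 3)*(p^2 + 6*p + 9) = (p - 5)*(p - 3)*(p + 3)*(p + 3)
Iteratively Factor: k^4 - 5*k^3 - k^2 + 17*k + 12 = (k + 1)*(k^3 - 6*k^2 + 5*k + 12) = (k + 1)^2*(k^2 - 7*k + 12) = (k - 4)*(k + 1)^2*(k - 3)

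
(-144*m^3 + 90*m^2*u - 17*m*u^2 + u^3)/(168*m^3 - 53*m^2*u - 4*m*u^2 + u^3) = (-6*m + u)/(7*m + u)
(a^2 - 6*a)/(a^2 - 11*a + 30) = a/(a - 5)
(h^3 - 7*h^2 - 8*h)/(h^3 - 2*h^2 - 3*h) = (h - 8)/(h - 3)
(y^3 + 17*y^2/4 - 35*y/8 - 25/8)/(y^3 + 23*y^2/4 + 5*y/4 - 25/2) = (y + 1/2)/(y + 2)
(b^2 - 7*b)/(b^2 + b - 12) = b*(b - 7)/(b^2 + b - 12)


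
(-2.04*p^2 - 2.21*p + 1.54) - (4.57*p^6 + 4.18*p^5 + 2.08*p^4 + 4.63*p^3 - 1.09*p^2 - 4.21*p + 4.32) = -4.57*p^6 - 4.18*p^5 - 2.08*p^4 - 4.63*p^3 - 0.95*p^2 + 2.0*p - 2.78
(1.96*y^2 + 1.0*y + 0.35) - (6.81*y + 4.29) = 1.96*y^2 - 5.81*y - 3.94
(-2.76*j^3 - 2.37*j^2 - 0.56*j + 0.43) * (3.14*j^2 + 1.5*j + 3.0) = -8.6664*j^5 - 11.5818*j^4 - 13.5934*j^3 - 6.5998*j^2 - 1.035*j + 1.29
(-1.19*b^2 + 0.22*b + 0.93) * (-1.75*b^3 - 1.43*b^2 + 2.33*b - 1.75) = 2.0825*b^5 + 1.3167*b^4 - 4.7148*b^3 + 1.2652*b^2 + 1.7819*b - 1.6275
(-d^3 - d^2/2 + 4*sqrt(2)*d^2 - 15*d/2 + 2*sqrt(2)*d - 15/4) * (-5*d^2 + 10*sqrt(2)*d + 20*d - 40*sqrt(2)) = 5*d^5 - 30*sqrt(2)*d^4 - 35*d^4/2 + 215*d^3/2 + 105*sqrt(2)*d^3 - 1645*d^2/4 - 15*sqrt(2)*d^2 - 235*d + 525*sqrt(2)*d/2 + 150*sqrt(2)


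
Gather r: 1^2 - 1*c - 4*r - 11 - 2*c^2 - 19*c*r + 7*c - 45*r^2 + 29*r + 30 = -2*c^2 + 6*c - 45*r^2 + r*(25 - 19*c) + 20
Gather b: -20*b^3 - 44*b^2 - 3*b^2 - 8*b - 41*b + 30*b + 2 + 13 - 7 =-20*b^3 - 47*b^2 - 19*b + 8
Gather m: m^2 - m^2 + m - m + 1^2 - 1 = 0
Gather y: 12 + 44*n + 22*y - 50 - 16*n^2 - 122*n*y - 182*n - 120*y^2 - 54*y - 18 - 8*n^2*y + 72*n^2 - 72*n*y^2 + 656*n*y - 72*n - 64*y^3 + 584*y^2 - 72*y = 56*n^2 - 210*n - 64*y^3 + y^2*(464 - 72*n) + y*(-8*n^2 + 534*n - 104) - 56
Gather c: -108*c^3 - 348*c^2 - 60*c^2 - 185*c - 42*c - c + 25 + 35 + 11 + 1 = -108*c^3 - 408*c^2 - 228*c + 72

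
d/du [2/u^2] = -4/u^3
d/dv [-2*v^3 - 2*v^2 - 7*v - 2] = -6*v^2 - 4*v - 7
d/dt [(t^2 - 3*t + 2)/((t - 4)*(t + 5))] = 2*(2*t^2 - 22*t + 29)/(t^4 + 2*t^3 - 39*t^2 - 40*t + 400)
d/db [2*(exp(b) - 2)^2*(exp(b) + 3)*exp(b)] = (8*exp(3*b) - 6*exp(2*b) - 32*exp(b) + 24)*exp(b)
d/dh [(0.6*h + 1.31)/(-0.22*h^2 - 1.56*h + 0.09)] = (0.132*h^2 + 0.5764*h + 2.0976)/(0.0484*h^4 + 0.6864*h^3 + 2.394*h^2 - 0.2808*h + 0.0081)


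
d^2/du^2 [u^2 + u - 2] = 2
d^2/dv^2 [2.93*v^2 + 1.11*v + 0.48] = 5.86000000000000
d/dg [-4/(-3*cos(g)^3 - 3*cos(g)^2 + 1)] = 12*(3*cos(g) + 2)*sin(g)*cos(g)/(3*cos(g)^3 + 3*cos(g)^2 - 1)^2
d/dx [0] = 0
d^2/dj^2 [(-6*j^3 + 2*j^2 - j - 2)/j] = -12 - 4/j^3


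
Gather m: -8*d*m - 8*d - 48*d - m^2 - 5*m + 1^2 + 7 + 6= -56*d - m^2 + m*(-8*d - 5) + 14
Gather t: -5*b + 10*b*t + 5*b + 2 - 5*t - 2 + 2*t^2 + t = 2*t^2 + t*(10*b - 4)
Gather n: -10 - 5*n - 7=-5*n - 17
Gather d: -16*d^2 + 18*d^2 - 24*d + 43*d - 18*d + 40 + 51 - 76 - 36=2*d^2 + d - 21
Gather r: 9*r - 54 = 9*r - 54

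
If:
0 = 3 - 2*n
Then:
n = 3/2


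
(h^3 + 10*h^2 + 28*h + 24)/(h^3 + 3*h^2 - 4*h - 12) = (h^2 + 8*h + 12)/(h^2 + h - 6)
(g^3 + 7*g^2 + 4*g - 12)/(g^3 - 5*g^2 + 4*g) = (g^2 + 8*g + 12)/(g*(g - 4))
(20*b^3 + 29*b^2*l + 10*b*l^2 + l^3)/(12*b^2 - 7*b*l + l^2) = (20*b^3 + 29*b^2*l + 10*b*l^2 + l^3)/(12*b^2 - 7*b*l + l^2)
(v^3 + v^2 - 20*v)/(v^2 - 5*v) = (v^2 + v - 20)/(v - 5)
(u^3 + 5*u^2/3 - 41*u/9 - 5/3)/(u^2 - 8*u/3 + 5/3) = (u^2 + 10*u/3 + 1)/(u - 1)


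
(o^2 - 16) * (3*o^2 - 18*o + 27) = 3*o^4 - 18*o^3 - 21*o^2 + 288*o - 432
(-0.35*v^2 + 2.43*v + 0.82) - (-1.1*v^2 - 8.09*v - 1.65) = 0.75*v^2 + 10.52*v + 2.47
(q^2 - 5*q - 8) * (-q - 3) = -q^3 + 2*q^2 + 23*q + 24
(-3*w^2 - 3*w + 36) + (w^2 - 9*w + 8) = -2*w^2 - 12*w + 44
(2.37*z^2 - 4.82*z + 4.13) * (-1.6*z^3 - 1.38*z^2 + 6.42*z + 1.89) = -3.792*z^5 + 4.4414*z^4 + 15.259*z^3 - 32.1645*z^2 + 17.4048*z + 7.8057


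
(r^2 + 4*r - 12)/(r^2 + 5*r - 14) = (r + 6)/(r + 7)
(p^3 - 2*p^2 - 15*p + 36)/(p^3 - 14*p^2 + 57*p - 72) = (p + 4)/(p - 8)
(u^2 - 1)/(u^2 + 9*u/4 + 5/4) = 4*(u - 1)/(4*u + 5)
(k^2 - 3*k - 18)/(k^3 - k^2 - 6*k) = (-k^2 + 3*k + 18)/(k*(-k^2 + k + 6))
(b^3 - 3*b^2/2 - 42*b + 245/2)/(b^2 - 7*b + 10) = (2*b^2 + 7*b - 49)/(2*(b - 2))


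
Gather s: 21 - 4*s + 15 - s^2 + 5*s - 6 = -s^2 + s + 30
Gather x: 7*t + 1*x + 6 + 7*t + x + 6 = 14*t + 2*x + 12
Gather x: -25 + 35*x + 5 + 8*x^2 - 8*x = 8*x^2 + 27*x - 20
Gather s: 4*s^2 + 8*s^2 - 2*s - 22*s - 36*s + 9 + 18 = 12*s^2 - 60*s + 27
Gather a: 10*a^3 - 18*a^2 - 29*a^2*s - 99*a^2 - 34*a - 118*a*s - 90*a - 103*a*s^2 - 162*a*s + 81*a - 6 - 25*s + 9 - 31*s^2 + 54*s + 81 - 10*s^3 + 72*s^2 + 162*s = 10*a^3 + a^2*(-29*s - 117) + a*(-103*s^2 - 280*s - 43) - 10*s^3 + 41*s^2 + 191*s + 84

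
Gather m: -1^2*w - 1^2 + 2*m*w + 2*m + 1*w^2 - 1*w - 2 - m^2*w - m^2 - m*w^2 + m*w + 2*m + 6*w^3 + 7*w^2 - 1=m^2*(-w - 1) + m*(-w^2 + 3*w + 4) + 6*w^3 + 8*w^2 - 2*w - 4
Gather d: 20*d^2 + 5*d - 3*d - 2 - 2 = 20*d^2 + 2*d - 4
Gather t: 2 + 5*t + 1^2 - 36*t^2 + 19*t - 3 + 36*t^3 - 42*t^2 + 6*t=36*t^3 - 78*t^2 + 30*t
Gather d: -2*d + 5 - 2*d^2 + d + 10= -2*d^2 - d + 15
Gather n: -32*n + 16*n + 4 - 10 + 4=-16*n - 2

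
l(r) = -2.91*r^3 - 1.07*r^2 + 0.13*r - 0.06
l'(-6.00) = -301.31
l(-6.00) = 589.20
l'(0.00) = 0.13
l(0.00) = -0.06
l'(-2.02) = -31.17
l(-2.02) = 19.30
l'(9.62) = -828.37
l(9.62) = -2688.54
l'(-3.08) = -76.10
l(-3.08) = 74.41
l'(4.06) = -152.46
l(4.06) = -211.92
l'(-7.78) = -511.63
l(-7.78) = 1304.51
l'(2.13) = -44.04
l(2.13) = -32.76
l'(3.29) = -101.40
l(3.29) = -114.84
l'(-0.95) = -5.72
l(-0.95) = 1.35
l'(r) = -8.73*r^2 - 2.14*r + 0.13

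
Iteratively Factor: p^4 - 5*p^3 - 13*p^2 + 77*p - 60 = (p - 5)*(p^3 - 13*p + 12) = (p - 5)*(p - 3)*(p^2 + 3*p - 4) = (p - 5)*(p - 3)*(p + 4)*(p - 1)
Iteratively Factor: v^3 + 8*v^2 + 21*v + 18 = (v + 3)*(v^2 + 5*v + 6) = (v + 3)^2*(v + 2)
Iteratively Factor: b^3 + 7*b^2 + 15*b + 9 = (b + 1)*(b^2 + 6*b + 9) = (b + 1)*(b + 3)*(b + 3)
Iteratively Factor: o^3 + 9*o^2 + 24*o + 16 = (o + 1)*(o^2 + 8*o + 16) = (o + 1)*(o + 4)*(o + 4)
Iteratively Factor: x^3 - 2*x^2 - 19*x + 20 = (x + 4)*(x^2 - 6*x + 5) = (x - 5)*(x + 4)*(x - 1)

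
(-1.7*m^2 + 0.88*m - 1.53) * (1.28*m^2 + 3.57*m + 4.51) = -2.176*m^4 - 4.9426*m^3 - 6.4838*m^2 - 1.4933*m - 6.9003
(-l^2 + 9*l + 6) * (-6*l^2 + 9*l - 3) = 6*l^4 - 63*l^3 + 48*l^2 + 27*l - 18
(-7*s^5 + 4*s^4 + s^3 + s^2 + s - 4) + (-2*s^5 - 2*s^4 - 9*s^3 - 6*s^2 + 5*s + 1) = -9*s^5 + 2*s^4 - 8*s^3 - 5*s^2 + 6*s - 3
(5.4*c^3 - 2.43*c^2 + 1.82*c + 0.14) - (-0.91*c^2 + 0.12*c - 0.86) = 5.4*c^3 - 1.52*c^2 + 1.7*c + 1.0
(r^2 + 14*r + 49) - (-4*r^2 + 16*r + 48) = 5*r^2 - 2*r + 1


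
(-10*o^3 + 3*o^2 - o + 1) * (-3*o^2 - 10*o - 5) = 30*o^5 + 91*o^4 + 23*o^3 - 8*o^2 - 5*o - 5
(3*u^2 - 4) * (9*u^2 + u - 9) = 27*u^4 + 3*u^3 - 63*u^2 - 4*u + 36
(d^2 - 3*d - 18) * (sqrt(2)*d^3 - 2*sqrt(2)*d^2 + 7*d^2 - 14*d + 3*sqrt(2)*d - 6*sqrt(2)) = sqrt(2)*d^5 - 5*sqrt(2)*d^4 + 7*d^4 - 35*d^3 - 9*sqrt(2)*d^3 - 84*d^2 + 21*sqrt(2)*d^2 - 36*sqrt(2)*d + 252*d + 108*sqrt(2)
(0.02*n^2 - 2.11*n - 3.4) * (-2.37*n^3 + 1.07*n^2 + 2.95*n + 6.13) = -0.0474*n^5 + 5.0221*n^4 + 5.8593*n^3 - 9.7399*n^2 - 22.9643*n - 20.842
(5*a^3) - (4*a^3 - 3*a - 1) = a^3 + 3*a + 1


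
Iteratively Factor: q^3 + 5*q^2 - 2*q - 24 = (q - 2)*(q^2 + 7*q + 12) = (q - 2)*(q + 4)*(q + 3)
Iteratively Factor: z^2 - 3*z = (z - 3)*(z)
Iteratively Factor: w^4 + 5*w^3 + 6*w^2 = (w + 2)*(w^3 + 3*w^2) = w*(w + 2)*(w^2 + 3*w) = w^2*(w + 2)*(w + 3)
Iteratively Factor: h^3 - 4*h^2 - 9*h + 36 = (h - 4)*(h^2 - 9) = (h - 4)*(h - 3)*(h + 3)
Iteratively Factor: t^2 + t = (t)*(t + 1)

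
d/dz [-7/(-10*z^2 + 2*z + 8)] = 7*(1 - 10*z)/(2*(-5*z^2 + z + 4)^2)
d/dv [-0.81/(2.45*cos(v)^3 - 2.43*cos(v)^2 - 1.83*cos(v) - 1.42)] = (-5.9535*cos(v)^2 + 3.9366*cos(v) + 1.4823)*sin(v)/(-2.45*cos(v)^3 + 2.43*cos(v)^2 + 1.83*cos(v) + 1.42)^2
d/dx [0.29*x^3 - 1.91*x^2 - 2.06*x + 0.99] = 0.87*x^2 - 3.82*x - 2.06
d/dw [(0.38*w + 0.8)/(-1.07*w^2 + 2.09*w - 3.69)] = (0.4066*w^2 + 1.712*w - 3.0742)/(1.1449*w^4 - 4.4726*w^3 + 12.2647*w^2 - 15.4242*w + 13.6161)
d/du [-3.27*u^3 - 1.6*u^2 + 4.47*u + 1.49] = -9.81*u^2 - 3.2*u + 4.47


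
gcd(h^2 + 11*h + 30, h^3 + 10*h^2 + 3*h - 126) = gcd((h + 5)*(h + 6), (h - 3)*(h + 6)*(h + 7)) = h + 6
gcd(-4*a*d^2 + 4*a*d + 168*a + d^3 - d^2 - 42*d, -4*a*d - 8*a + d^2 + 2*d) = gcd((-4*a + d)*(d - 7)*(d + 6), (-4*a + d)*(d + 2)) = 4*a - d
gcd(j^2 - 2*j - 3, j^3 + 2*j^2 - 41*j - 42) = j + 1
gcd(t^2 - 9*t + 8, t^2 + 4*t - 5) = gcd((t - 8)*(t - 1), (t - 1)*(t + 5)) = t - 1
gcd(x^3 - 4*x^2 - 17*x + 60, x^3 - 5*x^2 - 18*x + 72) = x^2 + x - 12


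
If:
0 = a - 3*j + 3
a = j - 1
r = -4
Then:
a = 0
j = 1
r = -4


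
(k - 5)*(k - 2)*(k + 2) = k^3 - 5*k^2 - 4*k + 20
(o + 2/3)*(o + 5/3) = o^2 + 7*o/3 + 10/9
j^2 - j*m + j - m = (j + 1)*(j - m)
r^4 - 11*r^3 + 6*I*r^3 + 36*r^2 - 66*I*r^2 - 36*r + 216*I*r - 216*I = (r - 6)*(r - 3)*(r - 2)*(r + 6*I)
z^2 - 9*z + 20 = (z - 5)*(z - 4)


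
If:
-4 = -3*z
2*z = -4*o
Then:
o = -2/3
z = 4/3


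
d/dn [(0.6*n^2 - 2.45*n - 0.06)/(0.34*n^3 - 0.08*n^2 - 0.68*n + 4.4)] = (-0.204*n^4 + 1.666*n^3 - 0.5428*n^2 + 5.2704*n - 10.8208)/(0.1156*n^6 - 0.0544*n^5 - 0.456*n^4 + 3.1008*n^3 - 0.2416*n^2 - 5.984*n + 19.36)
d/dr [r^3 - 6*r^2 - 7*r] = 3*r^2 - 12*r - 7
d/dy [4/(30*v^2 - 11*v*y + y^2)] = 4*(11*v - 2*y)/(30*v^2 - 11*v*y + y^2)^2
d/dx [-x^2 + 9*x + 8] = 9 - 2*x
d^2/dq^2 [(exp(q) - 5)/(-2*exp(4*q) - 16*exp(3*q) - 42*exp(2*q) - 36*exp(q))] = (-9*exp(5*q) + 46*exp(4*q) + 427*exp(3*q) + 822*exp(2*q) + 510*exp(q) + 180)*exp(-q)/(2*(exp(7*q) + 18*exp(6*q) + 138*exp(5*q) + 584*exp(4*q) + 1473*exp(3*q) + 2214*exp(2*q) + 1836*exp(q) + 648))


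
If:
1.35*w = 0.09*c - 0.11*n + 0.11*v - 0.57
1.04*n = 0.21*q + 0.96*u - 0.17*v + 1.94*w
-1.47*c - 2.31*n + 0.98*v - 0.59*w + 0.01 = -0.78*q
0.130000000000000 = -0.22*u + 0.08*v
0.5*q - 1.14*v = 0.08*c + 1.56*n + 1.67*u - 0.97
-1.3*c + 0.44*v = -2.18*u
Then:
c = -0.24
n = -2.57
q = -9.20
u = -0.30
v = 0.79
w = -0.16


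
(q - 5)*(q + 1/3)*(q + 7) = q^3 + 7*q^2/3 - 103*q/3 - 35/3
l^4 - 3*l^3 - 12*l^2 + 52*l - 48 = (l - 3)*(l - 2)^2*(l + 4)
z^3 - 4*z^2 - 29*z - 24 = (z - 8)*(z + 1)*(z + 3)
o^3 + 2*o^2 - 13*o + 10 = (o - 2)*(o - 1)*(o + 5)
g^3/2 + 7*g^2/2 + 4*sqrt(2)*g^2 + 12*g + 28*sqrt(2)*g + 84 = (g/2 + sqrt(2))*(g + 7)*(g + 6*sqrt(2))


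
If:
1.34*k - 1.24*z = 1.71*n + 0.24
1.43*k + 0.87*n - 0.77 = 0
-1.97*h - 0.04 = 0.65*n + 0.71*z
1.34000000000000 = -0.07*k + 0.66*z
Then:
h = -0.51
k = 1.06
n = -0.86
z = 2.14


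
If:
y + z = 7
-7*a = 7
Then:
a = -1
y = 7 - z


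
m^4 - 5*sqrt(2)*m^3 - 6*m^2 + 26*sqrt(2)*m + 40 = (m - 5*sqrt(2))*(m - 2*sqrt(2))*(m + sqrt(2))^2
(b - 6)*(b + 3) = b^2 - 3*b - 18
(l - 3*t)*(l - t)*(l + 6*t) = l^3 + 2*l^2*t - 21*l*t^2 + 18*t^3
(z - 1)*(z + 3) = z^2 + 2*z - 3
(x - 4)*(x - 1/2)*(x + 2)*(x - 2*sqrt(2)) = x^4 - 2*sqrt(2)*x^3 - 5*x^3/2 - 7*x^2 + 5*sqrt(2)*x^2 + 4*x + 14*sqrt(2)*x - 8*sqrt(2)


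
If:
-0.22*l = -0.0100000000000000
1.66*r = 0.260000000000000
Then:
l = 0.05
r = 0.16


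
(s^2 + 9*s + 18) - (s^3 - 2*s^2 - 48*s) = -s^3 + 3*s^2 + 57*s + 18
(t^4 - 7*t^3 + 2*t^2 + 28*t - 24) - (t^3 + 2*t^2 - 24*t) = t^4 - 8*t^3 + 52*t - 24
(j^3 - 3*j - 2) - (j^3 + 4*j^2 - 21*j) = -4*j^2 + 18*j - 2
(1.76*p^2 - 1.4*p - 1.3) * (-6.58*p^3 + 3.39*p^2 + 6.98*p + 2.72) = -11.5808*p^5 + 15.1784*p^4 + 16.0928*p^3 - 9.3918*p^2 - 12.882*p - 3.536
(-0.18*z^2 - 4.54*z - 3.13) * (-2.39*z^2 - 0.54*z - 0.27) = 0.4302*z^4 + 10.9478*z^3 + 9.9809*z^2 + 2.916*z + 0.8451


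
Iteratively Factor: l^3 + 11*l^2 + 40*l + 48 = (l + 4)*(l^2 + 7*l + 12) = (l + 3)*(l + 4)*(l + 4)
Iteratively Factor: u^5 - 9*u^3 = (u)*(u^4 - 9*u^2) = u^2*(u^3 - 9*u) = u^2*(u - 3)*(u^2 + 3*u) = u^3*(u - 3)*(u + 3)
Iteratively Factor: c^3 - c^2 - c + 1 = (c - 1)*(c^2 - 1) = (c - 1)*(c + 1)*(c - 1)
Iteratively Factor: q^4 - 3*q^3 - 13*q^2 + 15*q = (q)*(q^3 - 3*q^2 - 13*q + 15) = q*(q + 3)*(q^2 - 6*q + 5) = q*(q - 5)*(q + 3)*(q - 1)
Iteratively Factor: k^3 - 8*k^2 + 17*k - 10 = (k - 2)*(k^2 - 6*k + 5) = (k - 5)*(k - 2)*(k - 1)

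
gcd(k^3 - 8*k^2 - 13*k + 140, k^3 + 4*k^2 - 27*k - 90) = k - 5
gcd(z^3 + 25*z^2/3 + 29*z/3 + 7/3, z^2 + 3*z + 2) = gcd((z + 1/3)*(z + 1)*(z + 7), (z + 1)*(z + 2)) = z + 1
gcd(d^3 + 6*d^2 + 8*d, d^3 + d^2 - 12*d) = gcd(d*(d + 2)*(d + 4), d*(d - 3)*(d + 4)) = d^2 + 4*d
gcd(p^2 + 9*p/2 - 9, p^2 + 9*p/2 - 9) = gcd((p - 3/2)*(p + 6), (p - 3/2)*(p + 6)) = p^2 + 9*p/2 - 9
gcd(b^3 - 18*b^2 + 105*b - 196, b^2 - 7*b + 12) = b - 4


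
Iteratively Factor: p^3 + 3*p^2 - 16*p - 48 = (p + 3)*(p^2 - 16) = (p - 4)*(p + 3)*(p + 4)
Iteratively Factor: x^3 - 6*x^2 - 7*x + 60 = (x + 3)*(x^2 - 9*x + 20) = (x - 4)*(x + 3)*(x - 5)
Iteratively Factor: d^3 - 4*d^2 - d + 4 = (d + 1)*(d^2 - 5*d + 4) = (d - 1)*(d + 1)*(d - 4)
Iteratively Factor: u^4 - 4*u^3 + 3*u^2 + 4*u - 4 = (u + 1)*(u^3 - 5*u^2 + 8*u - 4) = (u - 1)*(u + 1)*(u^2 - 4*u + 4) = (u - 2)*(u - 1)*(u + 1)*(u - 2)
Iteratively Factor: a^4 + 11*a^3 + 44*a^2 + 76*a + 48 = (a + 4)*(a^3 + 7*a^2 + 16*a + 12) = (a + 2)*(a + 4)*(a^2 + 5*a + 6) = (a + 2)*(a + 3)*(a + 4)*(a + 2)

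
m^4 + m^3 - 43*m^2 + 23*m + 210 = (m - 5)*(m - 3)*(m + 2)*(m + 7)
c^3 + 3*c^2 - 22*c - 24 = (c - 4)*(c + 1)*(c + 6)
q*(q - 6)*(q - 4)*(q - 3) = q^4 - 13*q^3 + 54*q^2 - 72*q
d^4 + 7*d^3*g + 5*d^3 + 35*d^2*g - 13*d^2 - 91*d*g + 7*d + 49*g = (d - 1)^2*(d + 7)*(d + 7*g)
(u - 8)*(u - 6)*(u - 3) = u^3 - 17*u^2 + 90*u - 144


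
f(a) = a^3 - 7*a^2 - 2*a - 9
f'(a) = 3*a^2 - 14*a - 2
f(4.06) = -65.58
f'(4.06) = -9.39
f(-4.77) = -267.26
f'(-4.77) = 133.04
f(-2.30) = -53.60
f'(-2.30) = 46.07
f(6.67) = -37.02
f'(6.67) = 38.09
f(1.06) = -17.79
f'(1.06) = -13.47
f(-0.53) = -10.06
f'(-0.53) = 6.26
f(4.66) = -69.13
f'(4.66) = -2.09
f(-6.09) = -482.30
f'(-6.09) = 194.52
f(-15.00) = -4929.00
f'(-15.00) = 883.00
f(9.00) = 135.00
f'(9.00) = 115.00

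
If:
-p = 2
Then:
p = -2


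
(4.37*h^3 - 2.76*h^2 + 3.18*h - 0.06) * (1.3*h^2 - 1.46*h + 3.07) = 5.681*h^5 - 9.9682*h^4 + 21.5795*h^3 - 13.194*h^2 + 9.8502*h - 0.1842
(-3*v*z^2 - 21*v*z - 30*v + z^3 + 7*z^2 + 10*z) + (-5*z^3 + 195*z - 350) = -3*v*z^2 - 21*v*z - 30*v - 4*z^3 + 7*z^2 + 205*z - 350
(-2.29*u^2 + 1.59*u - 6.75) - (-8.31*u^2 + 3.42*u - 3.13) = 6.02*u^2 - 1.83*u - 3.62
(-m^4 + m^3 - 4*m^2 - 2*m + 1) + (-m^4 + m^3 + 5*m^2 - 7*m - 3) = -2*m^4 + 2*m^3 + m^2 - 9*m - 2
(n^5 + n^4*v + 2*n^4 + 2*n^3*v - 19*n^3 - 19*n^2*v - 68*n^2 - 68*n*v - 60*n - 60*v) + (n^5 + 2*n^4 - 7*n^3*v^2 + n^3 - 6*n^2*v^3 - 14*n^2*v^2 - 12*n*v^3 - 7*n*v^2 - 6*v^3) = 2*n^5 + n^4*v + 4*n^4 - 7*n^3*v^2 + 2*n^3*v - 18*n^3 - 6*n^2*v^3 - 14*n^2*v^2 - 19*n^2*v - 68*n^2 - 12*n*v^3 - 7*n*v^2 - 68*n*v - 60*n - 6*v^3 - 60*v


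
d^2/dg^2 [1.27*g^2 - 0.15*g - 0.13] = 2.54000000000000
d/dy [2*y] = 2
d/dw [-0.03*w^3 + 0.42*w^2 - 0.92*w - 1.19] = -0.09*w^2 + 0.84*w - 0.92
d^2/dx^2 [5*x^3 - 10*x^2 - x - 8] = 30*x - 20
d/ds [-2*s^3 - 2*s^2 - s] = -6*s^2 - 4*s - 1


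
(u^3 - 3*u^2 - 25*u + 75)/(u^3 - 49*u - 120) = (u^2 - 8*u + 15)/(u^2 - 5*u - 24)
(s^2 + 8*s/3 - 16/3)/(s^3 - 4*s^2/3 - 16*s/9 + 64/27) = 9*(s + 4)/(9*s^2 - 16)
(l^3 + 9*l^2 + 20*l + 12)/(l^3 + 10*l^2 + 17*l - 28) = (l^3 + 9*l^2 + 20*l + 12)/(l^3 + 10*l^2 + 17*l - 28)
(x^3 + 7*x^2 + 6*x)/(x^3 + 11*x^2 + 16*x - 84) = x*(x + 1)/(x^2 + 5*x - 14)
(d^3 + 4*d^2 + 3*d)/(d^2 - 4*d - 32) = d*(d^2 + 4*d + 3)/(d^2 - 4*d - 32)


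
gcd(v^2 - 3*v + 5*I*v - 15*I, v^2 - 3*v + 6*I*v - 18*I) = v - 3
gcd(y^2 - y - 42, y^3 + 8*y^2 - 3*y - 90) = y + 6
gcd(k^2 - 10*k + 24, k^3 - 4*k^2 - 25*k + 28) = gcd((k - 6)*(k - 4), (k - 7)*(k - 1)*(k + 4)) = 1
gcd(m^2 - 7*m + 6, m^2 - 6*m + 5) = m - 1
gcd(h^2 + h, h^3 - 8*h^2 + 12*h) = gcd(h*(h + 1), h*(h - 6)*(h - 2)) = h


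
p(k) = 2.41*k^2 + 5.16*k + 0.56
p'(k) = 4.82*k + 5.16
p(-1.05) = -2.20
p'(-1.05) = 0.10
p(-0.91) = -2.14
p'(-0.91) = 0.77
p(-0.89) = -2.12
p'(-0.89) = 0.87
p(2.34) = 25.83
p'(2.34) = 16.44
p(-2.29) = 1.38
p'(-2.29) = -5.88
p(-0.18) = -0.29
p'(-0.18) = 4.29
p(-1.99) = -0.16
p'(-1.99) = -4.43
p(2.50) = 28.52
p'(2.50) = 17.21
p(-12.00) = 285.68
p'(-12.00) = -52.68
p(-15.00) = 465.41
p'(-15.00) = -67.14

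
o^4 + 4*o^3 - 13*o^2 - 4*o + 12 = (o - 2)*(o - 1)*(o + 1)*(o + 6)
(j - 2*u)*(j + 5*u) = j^2 + 3*j*u - 10*u^2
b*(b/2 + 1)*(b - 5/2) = b^3/2 - b^2/4 - 5*b/2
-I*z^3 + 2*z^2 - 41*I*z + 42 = (z - 6*I)*(z + 7*I)*(-I*z + 1)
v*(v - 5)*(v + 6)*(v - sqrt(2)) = v^4 - sqrt(2)*v^3 + v^3 - 30*v^2 - sqrt(2)*v^2 + 30*sqrt(2)*v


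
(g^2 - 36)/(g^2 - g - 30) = (g + 6)/(g + 5)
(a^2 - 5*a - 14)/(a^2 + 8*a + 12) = (a - 7)/(a + 6)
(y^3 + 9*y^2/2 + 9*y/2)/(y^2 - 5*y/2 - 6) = y*(y + 3)/(y - 4)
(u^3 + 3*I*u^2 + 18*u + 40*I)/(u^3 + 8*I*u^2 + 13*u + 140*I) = (u + 2*I)/(u + 7*I)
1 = 1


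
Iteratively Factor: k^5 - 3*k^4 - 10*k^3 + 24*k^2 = (k - 2)*(k^4 - k^3 - 12*k^2) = k*(k - 2)*(k^3 - k^2 - 12*k) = k*(k - 2)*(k + 3)*(k^2 - 4*k) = k*(k - 4)*(k - 2)*(k + 3)*(k)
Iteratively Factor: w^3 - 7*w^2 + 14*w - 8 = (w - 1)*(w^2 - 6*w + 8) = (w - 4)*(w - 1)*(w - 2)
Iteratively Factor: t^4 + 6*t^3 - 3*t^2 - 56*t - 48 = (t + 1)*(t^3 + 5*t^2 - 8*t - 48) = (t + 1)*(t + 4)*(t^2 + t - 12) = (t - 3)*(t + 1)*(t + 4)*(t + 4)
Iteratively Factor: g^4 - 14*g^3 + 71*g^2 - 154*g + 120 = (g - 2)*(g^3 - 12*g^2 + 47*g - 60) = (g - 5)*(g - 2)*(g^2 - 7*g + 12) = (g - 5)*(g - 3)*(g - 2)*(g - 4)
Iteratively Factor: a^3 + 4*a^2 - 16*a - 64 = (a - 4)*(a^2 + 8*a + 16) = (a - 4)*(a + 4)*(a + 4)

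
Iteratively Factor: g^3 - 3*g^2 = (g - 3)*(g^2) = g*(g - 3)*(g)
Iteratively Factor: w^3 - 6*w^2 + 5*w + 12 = (w - 3)*(w^2 - 3*w - 4) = (w - 3)*(w + 1)*(w - 4)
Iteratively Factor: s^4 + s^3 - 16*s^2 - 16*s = (s + 1)*(s^3 - 16*s) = s*(s + 1)*(s^2 - 16) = s*(s - 4)*(s + 1)*(s + 4)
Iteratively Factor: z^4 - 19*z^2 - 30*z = (z - 5)*(z^3 + 5*z^2 + 6*z) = (z - 5)*(z + 3)*(z^2 + 2*z) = z*(z - 5)*(z + 3)*(z + 2)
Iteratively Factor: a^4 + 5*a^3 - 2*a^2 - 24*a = (a + 3)*(a^3 + 2*a^2 - 8*a) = (a - 2)*(a + 3)*(a^2 + 4*a) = a*(a - 2)*(a + 3)*(a + 4)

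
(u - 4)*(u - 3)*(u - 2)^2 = u^4 - 11*u^3 + 44*u^2 - 76*u + 48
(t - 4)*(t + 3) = t^2 - t - 12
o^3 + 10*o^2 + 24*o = o*(o + 4)*(o + 6)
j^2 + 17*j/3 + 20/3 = (j + 5/3)*(j + 4)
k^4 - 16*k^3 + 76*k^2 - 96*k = k*(k - 8)*(k - 6)*(k - 2)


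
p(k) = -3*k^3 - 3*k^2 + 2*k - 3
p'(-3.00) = -61.00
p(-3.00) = 45.00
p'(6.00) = -358.00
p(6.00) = -747.00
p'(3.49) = -128.56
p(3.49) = -160.09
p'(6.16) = -376.47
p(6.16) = -805.75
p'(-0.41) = 2.95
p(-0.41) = -4.12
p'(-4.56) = -157.78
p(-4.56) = 209.96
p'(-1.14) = -2.86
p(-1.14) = -4.73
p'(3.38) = -121.10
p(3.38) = -146.36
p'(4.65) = -220.50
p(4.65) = -360.20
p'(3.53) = -131.33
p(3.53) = -165.28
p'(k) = -9*k^2 - 6*k + 2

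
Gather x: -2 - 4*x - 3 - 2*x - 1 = -6*x - 6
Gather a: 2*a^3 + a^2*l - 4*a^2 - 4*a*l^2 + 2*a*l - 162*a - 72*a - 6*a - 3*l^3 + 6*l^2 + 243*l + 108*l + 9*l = 2*a^3 + a^2*(l - 4) + a*(-4*l^2 + 2*l - 240) - 3*l^3 + 6*l^2 + 360*l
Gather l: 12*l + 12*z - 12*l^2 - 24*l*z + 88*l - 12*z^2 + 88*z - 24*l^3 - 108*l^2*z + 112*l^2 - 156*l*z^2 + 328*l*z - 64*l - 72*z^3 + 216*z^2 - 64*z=-24*l^3 + l^2*(100 - 108*z) + l*(-156*z^2 + 304*z + 36) - 72*z^3 + 204*z^2 + 36*z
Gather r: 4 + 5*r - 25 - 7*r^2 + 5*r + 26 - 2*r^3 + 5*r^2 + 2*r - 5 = -2*r^3 - 2*r^2 + 12*r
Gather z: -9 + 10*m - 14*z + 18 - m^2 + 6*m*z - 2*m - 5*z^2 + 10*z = -m^2 + 8*m - 5*z^2 + z*(6*m - 4) + 9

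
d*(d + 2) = d^2 + 2*d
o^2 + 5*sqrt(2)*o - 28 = (o - 2*sqrt(2))*(o + 7*sqrt(2))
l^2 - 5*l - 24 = (l - 8)*(l + 3)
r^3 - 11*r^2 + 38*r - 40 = (r - 5)*(r - 4)*(r - 2)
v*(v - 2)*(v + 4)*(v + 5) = v^4 + 7*v^3 + 2*v^2 - 40*v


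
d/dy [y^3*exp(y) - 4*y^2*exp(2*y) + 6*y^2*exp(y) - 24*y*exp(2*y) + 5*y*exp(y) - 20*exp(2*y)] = (y^3 - 8*y^2*exp(y) + 9*y^2 - 56*y*exp(y) + 17*y - 64*exp(y) + 5)*exp(y)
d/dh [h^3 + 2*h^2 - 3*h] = 3*h^2 + 4*h - 3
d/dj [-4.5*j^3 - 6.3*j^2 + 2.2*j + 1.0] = -13.5*j^2 - 12.6*j + 2.2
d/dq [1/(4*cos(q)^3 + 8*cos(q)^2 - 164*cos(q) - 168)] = (3*cos(q)^2 + 4*cos(q) - 41)*sin(q)/(4*(cos(q)^3 + 2*cos(q)^2 - 41*cos(q) - 42)^2)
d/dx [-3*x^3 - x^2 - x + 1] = -9*x^2 - 2*x - 1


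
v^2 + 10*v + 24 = (v + 4)*(v + 6)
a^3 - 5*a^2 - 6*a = a*(a - 6)*(a + 1)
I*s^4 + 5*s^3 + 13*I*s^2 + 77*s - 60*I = (s - 5*I)*(s - 3*I)*(s + 4*I)*(I*s + 1)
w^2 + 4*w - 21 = (w - 3)*(w + 7)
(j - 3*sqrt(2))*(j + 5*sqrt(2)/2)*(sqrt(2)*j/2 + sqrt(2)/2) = sqrt(2)*j^3/2 - j^2/2 + sqrt(2)*j^2/2 - 15*sqrt(2)*j/2 - j/2 - 15*sqrt(2)/2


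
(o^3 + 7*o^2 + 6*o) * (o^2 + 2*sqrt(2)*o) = o^5 + 2*sqrt(2)*o^4 + 7*o^4 + 6*o^3 + 14*sqrt(2)*o^3 + 12*sqrt(2)*o^2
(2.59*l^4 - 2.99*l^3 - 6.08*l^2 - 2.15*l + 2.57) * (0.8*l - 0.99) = 2.072*l^5 - 4.9561*l^4 - 1.9039*l^3 + 4.2992*l^2 + 4.1845*l - 2.5443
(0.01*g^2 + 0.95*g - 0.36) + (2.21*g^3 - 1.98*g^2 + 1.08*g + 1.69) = 2.21*g^3 - 1.97*g^2 + 2.03*g + 1.33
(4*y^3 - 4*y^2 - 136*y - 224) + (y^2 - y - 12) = 4*y^3 - 3*y^2 - 137*y - 236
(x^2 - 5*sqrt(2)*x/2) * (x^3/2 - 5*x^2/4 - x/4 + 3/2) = x^5/2 - 5*sqrt(2)*x^4/4 - 5*x^4/4 - x^3/4 + 25*sqrt(2)*x^3/8 + 5*sqrt(2)*x^2/8 + 3*x^2/2 - 15*sqrt(2)*x/4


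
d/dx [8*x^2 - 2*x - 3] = 16*x - 2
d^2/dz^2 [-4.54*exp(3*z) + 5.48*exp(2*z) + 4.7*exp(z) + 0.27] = (-40.86*exp(2*z) + 21.92*exp(z) + 4.7)*exp(z)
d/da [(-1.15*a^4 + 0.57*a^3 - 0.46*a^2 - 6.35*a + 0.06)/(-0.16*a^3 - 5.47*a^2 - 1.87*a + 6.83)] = (0.184*a^6 + 12.581*a^5 + 3.26*a^4 - 35.5818*a^3 - 22.1662*a^2 - 5.6272*a - 43.2583)/(0.0256*a^6 + 1.7504*a^5 + 30.5193*a^4 + 18.2722*a^3 - 71.2233*a^2 - 25.5442*a + 46.6489)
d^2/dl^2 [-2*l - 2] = 0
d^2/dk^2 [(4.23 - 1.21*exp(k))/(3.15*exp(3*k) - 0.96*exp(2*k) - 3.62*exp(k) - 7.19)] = (-48.0249*exp(6*k) + 388.726695*exp(5*k) - 197.012376*exp(4*k) - 432.931821*exp(3*k) + 956.440107*exp(2*k) - 29.863358*exp(k) - 172.649875)*exp(k)/(31.255875*exp(9*k) - 28.5768*exp(8*k) - 99.04923*exp(7*k) - 149.231781*exp(6*k) + 244.283364*exp(5*k) + 434.305836*exp(4*k) + 291.170089*exp(3*k) - 431.546676*exp(2*k) - 561.419646*exp(k) - 371.694959)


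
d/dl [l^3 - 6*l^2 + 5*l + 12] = 3*l^2 - 12*l + 5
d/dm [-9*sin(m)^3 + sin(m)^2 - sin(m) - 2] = (-27*sin(m)^2 + 2*sin(m) - 1)*cos(m)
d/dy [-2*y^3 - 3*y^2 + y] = -6*y^2 - 6*y + 1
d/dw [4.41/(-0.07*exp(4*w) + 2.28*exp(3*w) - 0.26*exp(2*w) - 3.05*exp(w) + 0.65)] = (1.2348*exp(3*w) - 30.1644*exp(2*w) + 2.2932*exp(w) + 13.4505)*exp(w)/(0.07*exp(4*w) - 2.28*exp(3*w) + 0.26*exp(2*w) + 3.05*exp(w) - 0.65)^2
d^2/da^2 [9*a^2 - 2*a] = 18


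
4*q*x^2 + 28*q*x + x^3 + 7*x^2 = x*(4*q + x)*(x + 7)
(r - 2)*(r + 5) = r^2 + 3*r - 10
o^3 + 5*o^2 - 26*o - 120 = (o - 5)*(o + 4)*(o + 6)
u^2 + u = u*(u + 1)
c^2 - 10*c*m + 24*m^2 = (c - 6*m)*(c - 4*m)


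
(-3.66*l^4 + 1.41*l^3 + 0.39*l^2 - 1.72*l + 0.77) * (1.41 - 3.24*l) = 11.8584*l^5 - 9.729*l^4 + 0.7245*l^3 + 6.1227*l^2 - 4.92*l + 1.0857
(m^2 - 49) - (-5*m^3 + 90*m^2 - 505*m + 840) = 5*m^3 - 89*m^2 + 505*m - 889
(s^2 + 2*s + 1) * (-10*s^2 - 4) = -10*s^4 - 20*s^3 - 14*s^2 - 8*s - 4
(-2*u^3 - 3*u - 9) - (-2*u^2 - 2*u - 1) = -2*u^3 + 2*u^2 - u - 8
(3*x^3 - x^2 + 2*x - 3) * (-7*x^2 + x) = -21*x^5 + 10*x^4 - 15*x^3 + 23*x^2 - 3*x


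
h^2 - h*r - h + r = (h - 1)*(h - r)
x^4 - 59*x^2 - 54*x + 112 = (x - 8)*(x - 1)*(x + 2)*(x + 7)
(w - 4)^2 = w^2 - 8*w + 16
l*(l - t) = l^2 - l*t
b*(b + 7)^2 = b^3 + 14*b^2 + 49*b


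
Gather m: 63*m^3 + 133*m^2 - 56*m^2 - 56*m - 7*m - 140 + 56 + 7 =63*m^3 + 77*m^2 - 63*m - 77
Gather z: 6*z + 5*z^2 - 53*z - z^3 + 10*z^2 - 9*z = -z^3 + 15*z^2 - 56*z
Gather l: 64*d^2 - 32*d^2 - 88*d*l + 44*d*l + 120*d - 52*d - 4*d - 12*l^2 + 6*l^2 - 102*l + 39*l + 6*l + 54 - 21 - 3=32*d^2 + 64*d - 6*l^2 + l*(-44*d - 57) + 30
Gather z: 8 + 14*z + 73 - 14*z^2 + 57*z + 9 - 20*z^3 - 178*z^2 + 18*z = -20*z^3 - 192*z^2 + 89*z + 90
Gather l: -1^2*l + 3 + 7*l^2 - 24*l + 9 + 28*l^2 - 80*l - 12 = 35*l^2 - 105*l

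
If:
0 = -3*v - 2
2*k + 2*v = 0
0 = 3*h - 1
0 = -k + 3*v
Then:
No Solution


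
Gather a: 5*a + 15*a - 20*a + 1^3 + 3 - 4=0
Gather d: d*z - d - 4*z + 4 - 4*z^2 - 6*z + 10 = d*(z - 1) - 4*z^2 - 10*z + 14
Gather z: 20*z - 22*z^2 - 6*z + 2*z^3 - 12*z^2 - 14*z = 2*z^3 - 34*z^2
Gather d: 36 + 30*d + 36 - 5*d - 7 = 25*d + 65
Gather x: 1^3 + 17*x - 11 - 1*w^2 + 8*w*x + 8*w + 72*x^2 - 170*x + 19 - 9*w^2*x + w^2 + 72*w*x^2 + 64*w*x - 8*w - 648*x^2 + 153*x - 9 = x^2*(72*w - 576) + x*(-9*w^2 + 72*w)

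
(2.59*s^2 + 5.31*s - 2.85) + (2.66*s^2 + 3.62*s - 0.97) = 5.25*s^2 + 8.93*s - 3.82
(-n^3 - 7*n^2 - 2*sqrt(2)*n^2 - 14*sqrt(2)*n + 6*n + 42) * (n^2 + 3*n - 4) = -n^5 - 10*n^4 - 2*sqrt(2)*n^4 - 20*sqrt(2)*n^3 - 11*n^3 - 34*sqrt(2)*n^2 + 88*n^2 + 56*sqrt(2)*n + 102*n - 168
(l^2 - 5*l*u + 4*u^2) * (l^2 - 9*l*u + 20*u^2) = l^4 - 14*l^3*u + 69*l^2*u^2 - 136*l*u^3 + 80*u^4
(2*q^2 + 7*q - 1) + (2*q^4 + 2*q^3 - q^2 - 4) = 2*q^4 + 2*q^3 + q^2 + 7*q - 5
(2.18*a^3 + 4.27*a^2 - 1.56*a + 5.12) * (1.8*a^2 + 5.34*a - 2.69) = 3.924*a^5 + 19.3272*a^4 + 14.1296*a^3 - 10.6007*a^2 + 31.5372*a - 13.7728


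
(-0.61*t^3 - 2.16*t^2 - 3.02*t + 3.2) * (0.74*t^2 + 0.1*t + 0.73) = -0.4514*t^5 - 1.6594*t^4 - 2.8961*t^3 + 0.4892*t^2 - 1.8846*t + 2.336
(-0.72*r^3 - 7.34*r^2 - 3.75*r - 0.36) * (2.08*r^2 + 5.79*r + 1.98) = -1.4976*r^5 - 19.436*r^4 - 51.7242*r^3 - 36.9945*r^2 - 9.5094*r - 0.7128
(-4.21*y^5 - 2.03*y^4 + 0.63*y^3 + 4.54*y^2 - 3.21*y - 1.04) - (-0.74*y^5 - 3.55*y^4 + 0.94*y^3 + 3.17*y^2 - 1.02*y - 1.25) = -3.47*y^5 + 1.52*y^4 - 0.31*y^3 + 1.37*y^2 - 2.19*y + 0.21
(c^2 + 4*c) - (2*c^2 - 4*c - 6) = -c^2 + 8*c + 6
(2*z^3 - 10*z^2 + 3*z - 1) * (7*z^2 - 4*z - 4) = 14*z^5 - 78*z^4 + 53*z^3 + 21*z^2 - 8*z + 4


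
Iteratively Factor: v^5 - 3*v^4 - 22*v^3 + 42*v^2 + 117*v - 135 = (v - 3)*(v^4 - 22*v^2 - 24*v + 45) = (v - 3)*(v + 3)*(v^3 - 3*v^2 - 13*v + 15) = (v - 3)*(v + 3)^2*(v^2 - 6*v + 5) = (v - 5)*(v - 3)*(v + 3)^2*(v - 1)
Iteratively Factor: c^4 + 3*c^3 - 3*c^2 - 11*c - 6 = (c + 3)*(c^3 - 3*c - 2) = (c + 1)*(c + 3)*(c^2 - c - 2) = (c - 2)*(c + 1)*(c + 3)*(c + 1)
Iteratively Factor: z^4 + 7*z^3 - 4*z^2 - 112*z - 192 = (z + 4)*(z^3 + 3*z^2 - 16*z - 48) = (z + 3)*(z + 4)*(z^2 - 16) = (z - 4)*(z + 3)*(z + 4)*(z + 4)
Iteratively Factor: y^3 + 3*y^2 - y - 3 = (y + 3)*(y^2 - 1) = (y + 1)*(y + 3)*(y - 1)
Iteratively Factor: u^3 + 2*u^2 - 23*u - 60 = (u + 3)*(u^2 - u - 20) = (u + 3)*(u + 4)*(u - 5)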